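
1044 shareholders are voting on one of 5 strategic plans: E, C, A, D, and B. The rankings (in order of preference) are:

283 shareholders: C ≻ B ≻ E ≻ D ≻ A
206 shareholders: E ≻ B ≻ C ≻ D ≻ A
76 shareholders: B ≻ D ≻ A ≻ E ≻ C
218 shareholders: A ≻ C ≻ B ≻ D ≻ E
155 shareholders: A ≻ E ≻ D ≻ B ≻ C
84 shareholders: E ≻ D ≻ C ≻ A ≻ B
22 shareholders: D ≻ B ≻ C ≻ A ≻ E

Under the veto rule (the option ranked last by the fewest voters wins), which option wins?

D

Last-place votes: E 240, C 231, A 489, D 0, B 84.
D is ranked last by the fewest voters, so D wins.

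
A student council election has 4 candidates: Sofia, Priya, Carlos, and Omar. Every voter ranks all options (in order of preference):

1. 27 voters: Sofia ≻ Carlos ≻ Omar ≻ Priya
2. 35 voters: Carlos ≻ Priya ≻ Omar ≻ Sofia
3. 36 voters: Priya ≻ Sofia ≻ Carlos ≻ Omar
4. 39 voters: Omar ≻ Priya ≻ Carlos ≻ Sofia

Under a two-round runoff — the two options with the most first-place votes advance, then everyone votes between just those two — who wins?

Round 1 first-place votes: Sofia 27, Priya 36, Carlos 35, Omar 39.
Omar and Priya advance.
Runoff: Omar is preferred to Priya by 66 voters; Priya by 71.
Priya wins the runoff.

Priya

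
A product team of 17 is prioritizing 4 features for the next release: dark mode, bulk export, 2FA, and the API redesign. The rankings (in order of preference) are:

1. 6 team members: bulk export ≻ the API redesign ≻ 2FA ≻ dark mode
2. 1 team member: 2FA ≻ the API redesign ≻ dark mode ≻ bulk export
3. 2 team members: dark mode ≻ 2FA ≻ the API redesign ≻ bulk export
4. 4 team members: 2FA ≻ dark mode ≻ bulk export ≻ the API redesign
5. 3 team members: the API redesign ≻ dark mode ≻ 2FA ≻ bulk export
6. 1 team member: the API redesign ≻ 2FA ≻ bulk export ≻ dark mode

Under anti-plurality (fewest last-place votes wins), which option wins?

Last-place votes: dark mode 7, bulk export 6, 2FA 0, the API redesign 4.
2FA is ranked last by the fewest voters, so 2FA wins.

2FA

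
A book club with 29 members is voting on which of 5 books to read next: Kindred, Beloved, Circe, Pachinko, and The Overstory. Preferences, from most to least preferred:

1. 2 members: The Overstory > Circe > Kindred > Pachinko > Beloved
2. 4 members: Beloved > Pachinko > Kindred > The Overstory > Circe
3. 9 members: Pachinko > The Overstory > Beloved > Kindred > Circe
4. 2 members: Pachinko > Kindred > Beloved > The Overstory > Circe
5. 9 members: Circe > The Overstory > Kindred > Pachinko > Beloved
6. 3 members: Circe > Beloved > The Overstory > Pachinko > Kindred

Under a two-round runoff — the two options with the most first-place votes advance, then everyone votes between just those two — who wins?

Round 1 first-place votes: Kindred 0, Beloved 4, Circe 12, Pachinko 11, The Overstory 2.
Circe and Pachinko advance.
Runoff: Circe is preferred to Pachinko by 14 voters; Pachinko by 15.
Pachinko wins the runoff.

Pachinko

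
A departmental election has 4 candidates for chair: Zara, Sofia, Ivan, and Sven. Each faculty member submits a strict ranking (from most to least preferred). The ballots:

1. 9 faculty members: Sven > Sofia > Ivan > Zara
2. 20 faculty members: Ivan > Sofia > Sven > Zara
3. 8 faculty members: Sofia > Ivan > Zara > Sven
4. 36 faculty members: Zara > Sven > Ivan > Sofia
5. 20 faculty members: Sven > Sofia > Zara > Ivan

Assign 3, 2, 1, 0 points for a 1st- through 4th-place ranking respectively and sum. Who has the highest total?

Sven

Zara: 9·0 + 20·0 + 8·1 + 36·3 + 20·1 = 136
Sofia: 9·2 + 20·2 + 8·3 + 36·0 + 20·2 = 122
Ivan: 9·1 + 20·3 + 8·2 + 36·1 + 20·0 = 121
Sven: 9·3 + 20·1 + 8·0 + 36·2 + 20·3 = 179
Sven has the highest Borda score (179).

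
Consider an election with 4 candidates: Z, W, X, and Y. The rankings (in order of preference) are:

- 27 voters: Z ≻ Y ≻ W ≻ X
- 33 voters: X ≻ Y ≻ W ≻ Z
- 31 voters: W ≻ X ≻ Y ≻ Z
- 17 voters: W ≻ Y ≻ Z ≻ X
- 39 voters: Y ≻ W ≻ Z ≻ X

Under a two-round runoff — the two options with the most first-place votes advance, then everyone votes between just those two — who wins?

Y

Round 1 first-place votes: Z 27, W 48, X 33, Y 39.
W and Y advance.
Runoff: W is preferred to Y by 48 voters; Y by 99.
Y wins the runoff.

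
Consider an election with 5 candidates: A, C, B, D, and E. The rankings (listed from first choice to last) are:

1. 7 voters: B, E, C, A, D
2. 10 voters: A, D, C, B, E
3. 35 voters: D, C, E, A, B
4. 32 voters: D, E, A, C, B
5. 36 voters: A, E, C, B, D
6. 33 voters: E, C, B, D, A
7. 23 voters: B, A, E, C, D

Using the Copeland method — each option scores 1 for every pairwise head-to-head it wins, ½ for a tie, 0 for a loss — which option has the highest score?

A: beats C and B; loses to D and E → score 2.
C: beats B and D; loses to A and E → score 2.
B: beats D; loses to A, C, and E → score 1.
D: beats A; loses to C, B, and E → score 1.
E: beats A, C, B, and D → score 4.
E has the best pairwise record.

E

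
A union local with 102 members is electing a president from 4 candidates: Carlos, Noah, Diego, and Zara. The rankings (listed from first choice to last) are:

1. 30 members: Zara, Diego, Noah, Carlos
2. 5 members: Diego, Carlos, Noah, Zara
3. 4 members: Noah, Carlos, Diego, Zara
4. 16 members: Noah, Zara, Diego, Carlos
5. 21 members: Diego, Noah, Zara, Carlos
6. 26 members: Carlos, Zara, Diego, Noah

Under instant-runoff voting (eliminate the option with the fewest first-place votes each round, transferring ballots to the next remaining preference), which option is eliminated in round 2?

Diego

Round 1: Carlos 26, Noah 20, Diego 26, Zara 30. Eliminate Noah.
Round 2: Carlos 30, Diego 26, Zara 46. Eliminate Diego.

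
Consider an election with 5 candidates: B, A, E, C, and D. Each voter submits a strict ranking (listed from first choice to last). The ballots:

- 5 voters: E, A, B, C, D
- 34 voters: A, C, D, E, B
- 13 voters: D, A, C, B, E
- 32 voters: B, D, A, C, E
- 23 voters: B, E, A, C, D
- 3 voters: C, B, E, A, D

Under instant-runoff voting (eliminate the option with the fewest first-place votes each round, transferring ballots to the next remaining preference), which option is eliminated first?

C

Round 1: B 55, A 34, E 5, C 3, D 13. Eliminate C.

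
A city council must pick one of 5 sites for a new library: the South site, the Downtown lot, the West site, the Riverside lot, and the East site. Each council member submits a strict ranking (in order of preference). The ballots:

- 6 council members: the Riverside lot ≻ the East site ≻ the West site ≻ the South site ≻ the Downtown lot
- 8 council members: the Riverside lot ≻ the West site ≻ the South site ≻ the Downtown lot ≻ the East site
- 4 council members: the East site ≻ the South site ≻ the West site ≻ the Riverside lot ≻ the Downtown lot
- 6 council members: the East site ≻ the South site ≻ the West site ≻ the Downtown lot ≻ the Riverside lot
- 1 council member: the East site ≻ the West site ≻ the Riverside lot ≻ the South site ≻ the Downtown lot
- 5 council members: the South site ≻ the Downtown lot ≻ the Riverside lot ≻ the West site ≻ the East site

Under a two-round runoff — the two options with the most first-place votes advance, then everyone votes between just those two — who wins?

the Riverside lot

Round 1 first-place votes: the South site 5, the Downtown lot 0, the West site 0, the Riverside lot 14, the East site 11.
the Riverside lot and the East site advance.
Runoff: the Riverside lot is preferred to the East site by 19 voters; the East site by 11.
the Riverside lot wins the runoff.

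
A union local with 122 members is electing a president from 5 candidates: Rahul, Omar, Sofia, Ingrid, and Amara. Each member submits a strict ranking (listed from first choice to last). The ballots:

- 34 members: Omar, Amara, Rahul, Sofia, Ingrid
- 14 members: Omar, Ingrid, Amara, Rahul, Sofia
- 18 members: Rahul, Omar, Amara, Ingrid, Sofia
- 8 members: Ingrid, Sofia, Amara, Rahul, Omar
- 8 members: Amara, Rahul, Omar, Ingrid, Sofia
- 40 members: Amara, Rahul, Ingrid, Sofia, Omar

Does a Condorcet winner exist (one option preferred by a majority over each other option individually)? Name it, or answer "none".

none

Checking pairwise contests:
Amara beats Rahul 104–18.
Rahul beats Omar 74–48.
Rahul beats Sofia 114–8.
Rahul beats Ingrid 100–22.
Omar beats Amara 66–56.
Every option loses at least one head-to-head, so there is no Condorcet winner.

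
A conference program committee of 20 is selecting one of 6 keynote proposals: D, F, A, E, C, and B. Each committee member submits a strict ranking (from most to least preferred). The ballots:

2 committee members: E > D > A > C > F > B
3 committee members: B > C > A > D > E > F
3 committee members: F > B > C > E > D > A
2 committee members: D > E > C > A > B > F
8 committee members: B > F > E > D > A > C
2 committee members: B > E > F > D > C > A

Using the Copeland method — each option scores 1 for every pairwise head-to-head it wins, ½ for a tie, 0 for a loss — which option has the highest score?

B

D: beats A and C; loses to F, E, and B → score 2.
F: beats D, A, E, and C; loses to B → score 4.
A: ties C; loses to D, F, E, and B → score 0.5.
E: beats D, A, and C; loses to F and B → score 3.
C: ties A; loses to D, F, E, and B → score 0.5.
B: beats D, F, A, E, and C → score 5.
B has the best pairwise record.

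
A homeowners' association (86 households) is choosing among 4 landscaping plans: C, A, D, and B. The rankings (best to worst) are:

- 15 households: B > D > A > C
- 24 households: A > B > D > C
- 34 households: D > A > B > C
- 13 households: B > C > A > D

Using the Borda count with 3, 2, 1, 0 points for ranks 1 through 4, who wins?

C: 15·0 + 24·0 + 34·0 + 13·2 = 26
A: 15·1 + 24·3 + 34·2 + 13·1 = 168
D: 15·2 + 24·1 + 34·3 + 13·0 = 156
B: 15·3 + 24·2 + 34·1 + 13·3 = 166
A has the highest Borda score (168).

A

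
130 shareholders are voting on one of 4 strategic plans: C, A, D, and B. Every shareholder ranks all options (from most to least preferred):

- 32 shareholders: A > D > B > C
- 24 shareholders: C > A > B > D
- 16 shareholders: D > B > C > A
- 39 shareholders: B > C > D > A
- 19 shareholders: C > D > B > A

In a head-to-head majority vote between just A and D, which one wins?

D

Voters preferring A to D: 56; preferring D to A: 74.
D wins the head-to-head.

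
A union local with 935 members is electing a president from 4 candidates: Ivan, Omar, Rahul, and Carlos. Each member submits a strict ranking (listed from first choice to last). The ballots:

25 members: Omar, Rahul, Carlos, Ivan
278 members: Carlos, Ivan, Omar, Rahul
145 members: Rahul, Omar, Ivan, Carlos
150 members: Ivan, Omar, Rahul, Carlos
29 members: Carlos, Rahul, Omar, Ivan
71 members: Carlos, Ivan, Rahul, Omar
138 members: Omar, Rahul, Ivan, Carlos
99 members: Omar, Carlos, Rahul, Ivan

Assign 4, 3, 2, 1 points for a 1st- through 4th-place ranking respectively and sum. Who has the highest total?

Ivan: 25·1 + 278·3 + 145·2 + 150·4 + 29·1 + 71·3 + 138·2 + 99·1 = 2366
Omar: 25·4 + 278·2 + 145·3 + 150·3 + 29·2 + 71·1 + 138·4 + 99·4 = 2618
Rahul: 25·3 + 278·1 + 145·4 + 150·2 + 29·3 + 71·2 + 138·3 + 99·2 = 2074
Carlos: 25·2 + 278·4 + 145·1 + 150·1 + 29·4 + 71·4 + 138·1 + 99·3 = 2292
Omar has the highest Borda score (2618).

Omar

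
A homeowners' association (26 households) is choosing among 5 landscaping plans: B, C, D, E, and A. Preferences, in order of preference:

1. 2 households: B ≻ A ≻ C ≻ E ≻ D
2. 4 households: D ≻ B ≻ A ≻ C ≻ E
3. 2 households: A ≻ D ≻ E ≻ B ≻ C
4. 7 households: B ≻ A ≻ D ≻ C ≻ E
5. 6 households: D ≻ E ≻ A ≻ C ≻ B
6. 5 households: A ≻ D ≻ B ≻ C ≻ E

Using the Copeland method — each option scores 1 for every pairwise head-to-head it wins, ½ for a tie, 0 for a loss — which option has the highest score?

B: beats C and E; ties A; loses to D → score 2.5.
C: beats E; loses to B, D, and A → score 1.
D: beats B, C, and E; loses to A → score 3.
E: loses to B, C, D, and A → score 0.
A: beats C, D, and E; ties B → score 3.5.
A has the best pairwise record.

A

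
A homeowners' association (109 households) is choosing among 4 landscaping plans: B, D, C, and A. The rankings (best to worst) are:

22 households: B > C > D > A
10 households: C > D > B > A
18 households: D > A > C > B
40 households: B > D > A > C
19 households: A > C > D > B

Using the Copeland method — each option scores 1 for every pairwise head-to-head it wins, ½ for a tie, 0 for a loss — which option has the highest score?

B

B: beats D, C, and A → score 3.
D: beats C and A; loses to B → score 2.
C: loses to B, D, and A → score 0.
A: beats C; loses to B and D → score 1.
B has the best pairwise record.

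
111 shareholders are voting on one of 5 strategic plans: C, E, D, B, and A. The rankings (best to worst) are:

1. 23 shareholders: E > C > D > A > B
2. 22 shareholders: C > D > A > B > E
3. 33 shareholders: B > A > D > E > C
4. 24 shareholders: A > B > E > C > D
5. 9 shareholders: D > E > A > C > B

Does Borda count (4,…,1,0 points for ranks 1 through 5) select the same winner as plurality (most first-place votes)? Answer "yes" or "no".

no

Borda — scores: C 190, E 200, D 214, B 226, A 280. Winner: A.
Plurality — first-place votes: C 22, E 23, D 9, B 33, A 24. Winner: B.
The two methods disagree.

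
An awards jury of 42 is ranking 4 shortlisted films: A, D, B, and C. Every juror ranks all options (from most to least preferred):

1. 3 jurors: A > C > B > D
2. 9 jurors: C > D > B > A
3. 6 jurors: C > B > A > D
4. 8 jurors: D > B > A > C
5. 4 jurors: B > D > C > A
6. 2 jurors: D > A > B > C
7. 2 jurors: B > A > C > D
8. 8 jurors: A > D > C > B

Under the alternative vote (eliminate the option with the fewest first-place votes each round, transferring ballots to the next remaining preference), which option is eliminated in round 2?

Round 1: A 11, D 10, B 6, C 15. Eliminate B.
Round 2: A 13, D 14, C 15. Eliminate A.

A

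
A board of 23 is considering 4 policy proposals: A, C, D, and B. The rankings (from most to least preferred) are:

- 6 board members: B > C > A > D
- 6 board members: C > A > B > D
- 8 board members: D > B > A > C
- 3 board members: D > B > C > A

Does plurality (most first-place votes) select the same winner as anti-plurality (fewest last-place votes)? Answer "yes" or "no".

no

Plurality — first-place votes: A 0, C 6, D 11, B 6. Winner: D.
Anti-plurality — last-place votes: A 3, C 8, D 12, B 0. Winner: B.
The two methods disagree.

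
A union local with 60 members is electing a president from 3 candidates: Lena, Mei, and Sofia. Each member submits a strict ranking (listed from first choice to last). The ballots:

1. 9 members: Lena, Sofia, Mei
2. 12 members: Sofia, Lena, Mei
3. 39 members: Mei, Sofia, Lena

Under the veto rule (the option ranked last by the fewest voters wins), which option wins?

Last-place votes: Lena 39, Mei 21, Sofia 0.
Sofia is ranked last by the fewest voters, so Sofia wins.

Sofia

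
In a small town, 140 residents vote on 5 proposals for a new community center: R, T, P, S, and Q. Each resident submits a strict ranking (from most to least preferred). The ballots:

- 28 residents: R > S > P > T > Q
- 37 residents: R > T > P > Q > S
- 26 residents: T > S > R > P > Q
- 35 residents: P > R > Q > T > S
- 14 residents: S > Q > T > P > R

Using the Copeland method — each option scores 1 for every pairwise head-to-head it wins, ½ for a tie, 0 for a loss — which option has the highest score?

R: beats T, P, S, and Q → score 4.
T: beats P, S, and Q; loses to R → score 3.
P: beats S and Q; loses to R and T → score 2.
S: loses to R, T, P, and Q → score 0.
Q: beats S; loses to R, T, and P → score 1.
R has the best pairwise record.

R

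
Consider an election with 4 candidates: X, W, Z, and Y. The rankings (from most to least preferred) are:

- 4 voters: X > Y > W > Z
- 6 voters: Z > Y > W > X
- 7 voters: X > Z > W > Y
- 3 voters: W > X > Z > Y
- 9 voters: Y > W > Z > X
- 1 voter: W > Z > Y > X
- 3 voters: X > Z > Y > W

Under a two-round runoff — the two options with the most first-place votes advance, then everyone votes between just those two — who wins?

X

Round 1 first-place votes: X 14, W 4, Z 6, Y 9.
X and Y advance.
Runoff: X is preferred to Y by 17 voters; Y by 16.
X wins the runoff.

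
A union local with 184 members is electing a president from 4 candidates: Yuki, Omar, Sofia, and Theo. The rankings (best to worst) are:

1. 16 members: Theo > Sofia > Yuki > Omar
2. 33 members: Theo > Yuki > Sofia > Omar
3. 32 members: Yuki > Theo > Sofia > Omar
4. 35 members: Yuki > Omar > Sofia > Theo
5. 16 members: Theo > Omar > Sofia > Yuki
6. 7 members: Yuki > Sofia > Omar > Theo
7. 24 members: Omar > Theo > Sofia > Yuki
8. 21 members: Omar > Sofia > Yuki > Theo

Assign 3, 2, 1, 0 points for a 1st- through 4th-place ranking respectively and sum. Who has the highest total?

Yuki

Yuki: 16·1 + 33·2 + 32·3 + 35·3 + 16·0 + 7·3 + 24·0 + 21·1 = 325
Omar: 16·0 + 33·0 + 32·0 + 35·2 + 16·2 + 7·1 + 24·3 + 21·3 = 244
Sofia: 16·2 + 33·1 + 32·1 + 35·1 + 16·1 + 7·2 + 24·1 + 21·2 = 228
Theo: 16·3 + 33·3 + 32·2 + 35·0 + 16·3 + 7·0 + 24·2 + 21·0 = 307
Yuki has the highest Borda score (325).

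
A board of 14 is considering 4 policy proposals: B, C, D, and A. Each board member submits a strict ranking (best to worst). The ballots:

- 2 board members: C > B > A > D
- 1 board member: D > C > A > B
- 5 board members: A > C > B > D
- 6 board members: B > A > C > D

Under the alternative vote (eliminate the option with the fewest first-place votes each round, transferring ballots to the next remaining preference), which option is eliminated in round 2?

C

Round 1: B 6, C 2, D 1, A 5. Eliminate D.
Round 2: B 6, C 3, A 5. Eliminate C.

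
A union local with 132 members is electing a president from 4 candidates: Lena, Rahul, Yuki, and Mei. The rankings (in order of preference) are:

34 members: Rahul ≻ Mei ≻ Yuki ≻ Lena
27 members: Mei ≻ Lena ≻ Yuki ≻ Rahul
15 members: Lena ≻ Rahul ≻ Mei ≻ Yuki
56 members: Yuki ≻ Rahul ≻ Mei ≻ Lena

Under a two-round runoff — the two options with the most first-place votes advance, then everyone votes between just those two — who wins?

Yuki

Round 1 first-place votes: Lena 15, Rahul 34, Yuki 56, Mei 27.
Yuki and Rahul advance.
Runoff: Yuki is preferred to Rahul by 83 voters; Rahul by 49.
Yuki wins the runoff.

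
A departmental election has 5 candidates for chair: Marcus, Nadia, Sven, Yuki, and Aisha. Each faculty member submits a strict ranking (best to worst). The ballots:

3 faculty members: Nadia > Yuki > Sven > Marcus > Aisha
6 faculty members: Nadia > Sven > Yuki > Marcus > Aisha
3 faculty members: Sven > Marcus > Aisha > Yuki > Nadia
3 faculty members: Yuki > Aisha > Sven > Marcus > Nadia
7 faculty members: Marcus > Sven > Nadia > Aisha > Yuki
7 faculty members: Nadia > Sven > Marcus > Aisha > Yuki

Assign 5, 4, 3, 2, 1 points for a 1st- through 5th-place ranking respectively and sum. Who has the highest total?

Sven

Marcus: 3·2 + 6·2 + 3·4 + 3·2 + 7·5 + 7·3 = 92
Nadia: 3·5 + 6·5 + 3·1 + 3·1 + 7·3 + 7·5 = 107
Sven: 3·3 + 6·4 + 3·5 + 3·3 + 7·4 + 7·4 = 113
Yuki: 3·4 + 6·3 + 3·2 + 3·5 + 7·1 + 7·1 = 65
Aisha: 3·1 + 6·1 + 3·3 + 3·4 + 7·2 + 7·2 = 58
Sven has the highest Borda score (113).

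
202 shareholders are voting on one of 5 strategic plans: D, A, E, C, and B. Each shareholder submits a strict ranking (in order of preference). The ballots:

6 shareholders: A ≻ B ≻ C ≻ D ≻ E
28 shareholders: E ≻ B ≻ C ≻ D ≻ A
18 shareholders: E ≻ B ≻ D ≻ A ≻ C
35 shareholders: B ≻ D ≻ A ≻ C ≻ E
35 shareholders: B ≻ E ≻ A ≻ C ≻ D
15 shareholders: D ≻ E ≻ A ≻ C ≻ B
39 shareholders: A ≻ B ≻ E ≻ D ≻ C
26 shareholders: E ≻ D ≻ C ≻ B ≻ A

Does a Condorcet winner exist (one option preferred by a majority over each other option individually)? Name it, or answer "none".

B vs D: 161–41 for B.
B vs A: 142–60 for B.
B vs E: 115–87 for B.
B vs C: 161–41 for B.
B beats every other option head-to-head.

B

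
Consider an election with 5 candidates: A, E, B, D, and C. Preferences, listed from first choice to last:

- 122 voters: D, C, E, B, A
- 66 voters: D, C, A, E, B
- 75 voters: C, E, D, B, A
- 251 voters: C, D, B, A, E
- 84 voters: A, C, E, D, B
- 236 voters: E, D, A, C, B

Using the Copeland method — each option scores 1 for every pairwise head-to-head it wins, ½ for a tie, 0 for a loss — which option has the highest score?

D

A: loses to E, B, D, and C → score 0.
E: beats A and B; loses to D and C → score 2.
B: beats A; loses to E, D, and C → score 1.
D: beats A, E, B, and C → score 4.
C: beats A, E, and B; loses to D → score 3.
D has the best pairwise record.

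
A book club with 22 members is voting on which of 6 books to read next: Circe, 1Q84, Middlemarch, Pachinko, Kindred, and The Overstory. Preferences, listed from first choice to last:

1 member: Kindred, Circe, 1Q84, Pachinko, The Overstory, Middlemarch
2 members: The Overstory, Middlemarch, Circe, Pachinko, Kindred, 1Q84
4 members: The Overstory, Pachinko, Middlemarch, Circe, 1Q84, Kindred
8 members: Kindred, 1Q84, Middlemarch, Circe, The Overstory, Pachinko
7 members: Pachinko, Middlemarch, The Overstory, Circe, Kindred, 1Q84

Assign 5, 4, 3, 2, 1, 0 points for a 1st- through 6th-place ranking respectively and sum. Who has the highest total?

Circe: 1·4 + 2·3 + 4·2 + 8·2 + 7·2 = 48
1Q84: 1·3 + 2·0 + 4·1 + 8·4 + 7·0 = 39
Middlemarch: 1·0 + 2·4 + 4·3 + 8·3 + 7·4 = 72
Pachinko: 1·2 + 2·2 + 4·4 + 8·0 + 7·5 = 57
Kindred: 1·5 + 2·1 + 4·0 + 8·5 + 7·1 = 54
The Overstory: 1·1 + 2·5 + 4·5 + 8·1 + 7·3 = 60
Middlemarch has the highest Borda score (72).

Middlemarch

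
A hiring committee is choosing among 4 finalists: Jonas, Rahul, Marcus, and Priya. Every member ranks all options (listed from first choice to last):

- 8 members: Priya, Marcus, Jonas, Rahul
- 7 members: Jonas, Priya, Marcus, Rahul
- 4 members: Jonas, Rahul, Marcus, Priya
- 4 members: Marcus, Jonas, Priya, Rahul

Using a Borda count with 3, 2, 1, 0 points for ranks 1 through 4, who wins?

Jonas: 8·1 + 7·3 + 4·3 + 4·2 = 49
Rahul: 8·0 + 7·0 + 4·2 + 4·0 = 8
Marcus: 8·2 + 7·1 + 4·1 + 4·3 = 39
Priya: 8·3 + 7·2 + 4·0 + 4·1 = 42
Jonas has the highest Borda score (49).

Jonas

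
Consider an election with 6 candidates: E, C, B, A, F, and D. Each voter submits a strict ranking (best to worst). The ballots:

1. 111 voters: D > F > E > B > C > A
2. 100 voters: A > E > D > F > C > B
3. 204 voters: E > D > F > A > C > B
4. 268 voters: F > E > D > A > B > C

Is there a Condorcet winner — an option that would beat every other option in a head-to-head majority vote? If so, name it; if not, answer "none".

none

Checking pairwise contests:
F beats E 379–304.
E beats C 683–0.
E beats B 683–0.
E beats A 583–100.
D beats F 415–268.
E beats D 572–111.
Every option loses at least one head-to-head, so there is no Condorcet winner.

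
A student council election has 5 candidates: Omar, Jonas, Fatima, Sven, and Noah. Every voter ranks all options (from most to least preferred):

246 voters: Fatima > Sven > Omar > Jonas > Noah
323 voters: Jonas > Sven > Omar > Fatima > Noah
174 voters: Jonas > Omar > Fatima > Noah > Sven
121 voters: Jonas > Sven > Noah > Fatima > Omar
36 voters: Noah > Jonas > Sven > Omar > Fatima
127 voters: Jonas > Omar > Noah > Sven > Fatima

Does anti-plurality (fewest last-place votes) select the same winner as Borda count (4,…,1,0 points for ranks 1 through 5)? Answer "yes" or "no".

Anti-plurality — last-place votes: Omar 121, Jonas 0, Fatima 163, Sven 174, Noah 569. Winner: Jonas.
Borda — scores: Omar 2077, Jonas 3334, Fatima 1776, Sven 2269, Noah 814. Winner: Jonas.
The two methods agree.

yes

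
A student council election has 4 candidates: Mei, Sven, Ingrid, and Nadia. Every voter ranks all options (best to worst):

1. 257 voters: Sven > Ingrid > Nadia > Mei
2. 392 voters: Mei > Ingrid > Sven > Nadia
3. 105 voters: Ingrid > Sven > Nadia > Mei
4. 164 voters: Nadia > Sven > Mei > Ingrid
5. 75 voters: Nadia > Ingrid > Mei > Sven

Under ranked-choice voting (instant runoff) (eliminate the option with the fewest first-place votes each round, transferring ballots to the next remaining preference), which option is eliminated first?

Round 1: Mei 392, Sven 257, Ingrid 105, Nadia 239. Eliminate Ingrid.

Ingrid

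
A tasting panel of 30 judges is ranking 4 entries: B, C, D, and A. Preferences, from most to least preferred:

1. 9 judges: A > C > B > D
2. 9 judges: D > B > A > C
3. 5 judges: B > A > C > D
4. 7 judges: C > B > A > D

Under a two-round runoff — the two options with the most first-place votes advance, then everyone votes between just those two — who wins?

Round 1 first-place votes: B 5, C 7, D 9, A 9.
D and A advance.
Runoff: D is preferred to A by 9 voters; A by 21.
A wins the runoff.

A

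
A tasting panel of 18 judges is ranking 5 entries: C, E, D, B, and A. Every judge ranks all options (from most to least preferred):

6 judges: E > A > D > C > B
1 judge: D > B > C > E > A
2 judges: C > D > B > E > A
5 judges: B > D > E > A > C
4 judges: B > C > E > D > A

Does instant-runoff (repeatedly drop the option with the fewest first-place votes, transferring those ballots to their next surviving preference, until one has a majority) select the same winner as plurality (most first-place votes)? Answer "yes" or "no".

yes

Instant-runoff — R1 C 2, E 6, D 1, B 9, A 0 (A out); R2 C 2, E 6, D 1, B 9 (D out); R3 C 2, E 6, B 10 (B winner). Winner: B.
Plurality — first-place votes: C 2, E 6, D 1, B 9, A 0. Winner: B.
The two methods agree.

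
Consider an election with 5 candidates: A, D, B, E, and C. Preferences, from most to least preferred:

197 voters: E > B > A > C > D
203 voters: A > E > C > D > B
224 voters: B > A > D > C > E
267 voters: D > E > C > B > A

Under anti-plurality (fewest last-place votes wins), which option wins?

C

Last-place votes: A 267, D 197, B 203, E 224, C 0.
C is ranked last by the fewest voters, so C wins.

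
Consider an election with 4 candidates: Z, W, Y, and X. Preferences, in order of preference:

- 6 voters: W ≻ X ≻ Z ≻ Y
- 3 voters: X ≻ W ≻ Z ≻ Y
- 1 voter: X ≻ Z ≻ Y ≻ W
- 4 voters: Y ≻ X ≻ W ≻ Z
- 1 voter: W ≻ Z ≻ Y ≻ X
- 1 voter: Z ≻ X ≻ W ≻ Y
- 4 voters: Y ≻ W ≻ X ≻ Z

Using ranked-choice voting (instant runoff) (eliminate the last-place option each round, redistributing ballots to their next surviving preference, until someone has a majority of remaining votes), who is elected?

Round 1: Z 1, W 7, Y 8, X 4. Eliminate Z.
Round 2: W 7, Y 8, X 5. Eliminate X.
Round 3: W 11, Y 9. W has a majority.

W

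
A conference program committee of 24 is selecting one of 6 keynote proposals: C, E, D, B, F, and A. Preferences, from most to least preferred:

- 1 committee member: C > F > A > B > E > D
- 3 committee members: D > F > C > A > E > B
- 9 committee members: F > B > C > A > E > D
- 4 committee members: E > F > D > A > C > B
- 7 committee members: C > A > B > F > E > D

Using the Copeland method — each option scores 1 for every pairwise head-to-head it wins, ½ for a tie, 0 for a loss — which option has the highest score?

F

C: beats E, D, B, and A; loses to F → score 4.
E: beats D; loses to C, B, F, and A → score 1.
D: loses to C, E, B, F, and A → score 0.
B: beats E and D; loses to C, F, and A → score 2.
F: beats C, E, D, B, and A → score 5.
A: beats E, D, and B; loses to C and F → score 3.
F has the best pairwise record.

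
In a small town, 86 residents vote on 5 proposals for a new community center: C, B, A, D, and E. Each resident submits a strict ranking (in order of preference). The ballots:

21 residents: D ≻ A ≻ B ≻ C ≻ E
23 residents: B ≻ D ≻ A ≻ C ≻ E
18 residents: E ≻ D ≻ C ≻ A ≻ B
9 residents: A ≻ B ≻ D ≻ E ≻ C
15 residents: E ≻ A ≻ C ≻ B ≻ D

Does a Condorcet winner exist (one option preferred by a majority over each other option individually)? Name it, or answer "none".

none

Checking pairwise contests:
B beats C 53–33.
A beats B 63–23.
D beats A 62–24.
B beats D 47–39.
C beats E 44–42.
Every option loses at least one head-to-head, so there is no Condorcet winner.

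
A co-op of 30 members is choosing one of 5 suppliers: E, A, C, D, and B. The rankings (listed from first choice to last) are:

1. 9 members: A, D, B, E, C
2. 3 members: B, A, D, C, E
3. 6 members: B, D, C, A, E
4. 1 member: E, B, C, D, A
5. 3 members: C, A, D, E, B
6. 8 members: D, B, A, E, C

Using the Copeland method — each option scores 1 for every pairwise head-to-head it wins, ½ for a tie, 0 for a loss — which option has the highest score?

E: beats C; loses to A, D, and B → score 1.
A: beats E and C; ties D; loses to B → score 2.5.
C: loses to E, A, D, and B → score 0.
D: beats E, C, and B; ties A → score 3.5.
B: beats E, A, and C; loses to D → score 3.
D has the best pairwise record.

D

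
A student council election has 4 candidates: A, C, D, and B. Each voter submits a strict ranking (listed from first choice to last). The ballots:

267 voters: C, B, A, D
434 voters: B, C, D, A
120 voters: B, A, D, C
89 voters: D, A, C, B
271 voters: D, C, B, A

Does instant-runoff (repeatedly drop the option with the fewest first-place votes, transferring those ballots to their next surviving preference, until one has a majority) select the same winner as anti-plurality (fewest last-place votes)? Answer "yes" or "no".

Instant-runoff — R1 A 0, C 267, D 360, B 554 (A out); R2 C 267, D 360, B 554 (C out); R3 D 360, B 821 (B winner). Winner: B.
Anti-plurality — last-place votes: A 705, C 120, D 267, B 89. Winner: B.
The two methods agree.

yes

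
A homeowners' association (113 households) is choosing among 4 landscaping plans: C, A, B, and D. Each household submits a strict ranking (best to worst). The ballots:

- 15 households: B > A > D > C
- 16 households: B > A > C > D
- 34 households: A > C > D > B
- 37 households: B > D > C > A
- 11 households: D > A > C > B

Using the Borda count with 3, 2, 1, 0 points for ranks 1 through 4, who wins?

B

C: 15·0 + 16·1 + 34·2 + 37·1 + 11·1 = 132
A: 15·2 + 16·2 + 34·3 + 37·0 + 11·2 = 186
B: 15·3 + 16·3 + 34·0 + 37·3 + 11·0 = 204
D: 15·1 + 16·0 + 34·1 + 37·2 + 11·3 = 156
B has the highest Borda score (204).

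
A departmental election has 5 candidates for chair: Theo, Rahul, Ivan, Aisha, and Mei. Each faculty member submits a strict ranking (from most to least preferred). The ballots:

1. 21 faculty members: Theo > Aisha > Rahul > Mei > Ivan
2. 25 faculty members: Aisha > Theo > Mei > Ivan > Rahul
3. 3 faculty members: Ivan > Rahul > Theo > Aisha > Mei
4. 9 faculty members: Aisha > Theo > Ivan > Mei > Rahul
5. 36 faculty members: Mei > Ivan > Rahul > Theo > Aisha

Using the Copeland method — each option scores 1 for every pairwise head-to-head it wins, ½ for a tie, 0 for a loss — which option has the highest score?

Theo: beats Rahul, Ivan, Aisha, and Mei → score 4.
Rahul: loses to Theo, Ivan, Aisha, and Mei → score 0.
Ivan: beats Rahul; loses to Theo, Aisha, and Mei → score 1.
Aisha: beats Rahul, Ivan, and Mei; loses to Theo → score 3.
Mei: beats Rahul and Ivan; loses to Theo and Aisha → score 2.
Theo has the best pairwise record.

Theo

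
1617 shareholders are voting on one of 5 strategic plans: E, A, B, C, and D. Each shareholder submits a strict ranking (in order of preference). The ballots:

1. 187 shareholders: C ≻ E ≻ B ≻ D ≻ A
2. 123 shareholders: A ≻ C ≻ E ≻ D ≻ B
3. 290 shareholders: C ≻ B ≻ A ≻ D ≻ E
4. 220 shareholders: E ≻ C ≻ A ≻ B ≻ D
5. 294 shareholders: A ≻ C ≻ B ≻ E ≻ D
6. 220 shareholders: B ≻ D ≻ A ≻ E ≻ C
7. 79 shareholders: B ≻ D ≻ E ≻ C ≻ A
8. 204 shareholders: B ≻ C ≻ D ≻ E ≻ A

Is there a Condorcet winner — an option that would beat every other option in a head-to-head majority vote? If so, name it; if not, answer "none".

C vs E: 1098–519 for C.
C vs A: 980–637 for C.
C vs B: 1114–503 for C.
C vs D: 1318–299 for C.
C beats every other option head-to-head.

C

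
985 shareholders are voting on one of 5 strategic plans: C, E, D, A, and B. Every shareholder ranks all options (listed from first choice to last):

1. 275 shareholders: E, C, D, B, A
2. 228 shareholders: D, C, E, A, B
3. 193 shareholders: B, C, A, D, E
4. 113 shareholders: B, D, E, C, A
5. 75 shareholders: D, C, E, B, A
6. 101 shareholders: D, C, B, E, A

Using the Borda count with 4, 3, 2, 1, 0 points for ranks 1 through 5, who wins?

C

C: 275·3 + 228·3 + 193·3 + 113·1 + 75·3 + 101·3 = 2729
E: 275·4 + 228·2 + 193·0 + 113·2 + 75·2 + 101·1 = 2033
D: 275·2 + 228·4 + 193·1 + 113·3 + 75·4 + 101·4 = 2698
A: 275·0 + 228·1 + 193·2 + 113·0 + 75·0 + 101·0 = 614
B: 275·1 + 228·0 + 193·4 + 113·4 + 75·1 + 101·2 = 1776
C has the highest Borda score (2729).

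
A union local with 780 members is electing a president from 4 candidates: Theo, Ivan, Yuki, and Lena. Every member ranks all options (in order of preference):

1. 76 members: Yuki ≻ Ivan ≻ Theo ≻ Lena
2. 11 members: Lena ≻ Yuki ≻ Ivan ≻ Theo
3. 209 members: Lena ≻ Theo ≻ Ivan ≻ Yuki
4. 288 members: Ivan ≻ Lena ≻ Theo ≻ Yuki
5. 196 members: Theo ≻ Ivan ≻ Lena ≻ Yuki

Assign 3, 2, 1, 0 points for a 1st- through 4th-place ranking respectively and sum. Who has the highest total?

Ivan

Theo: 76·1 + 11·0 + 209·2 + 288·1 + 196·3 = 1370
Ivan: 76·2 + 11·1 + 209·1 + 288·3 + 196·2 = 1628
Yuki: 76·3 + 11·2 + 209·0 + 288·0 + 196·0 = 250
Lena: 76·0 + 11·3 + 209·3 + 288·2 + 196·1 = 1432
Ivan has the highest Borda score (1628).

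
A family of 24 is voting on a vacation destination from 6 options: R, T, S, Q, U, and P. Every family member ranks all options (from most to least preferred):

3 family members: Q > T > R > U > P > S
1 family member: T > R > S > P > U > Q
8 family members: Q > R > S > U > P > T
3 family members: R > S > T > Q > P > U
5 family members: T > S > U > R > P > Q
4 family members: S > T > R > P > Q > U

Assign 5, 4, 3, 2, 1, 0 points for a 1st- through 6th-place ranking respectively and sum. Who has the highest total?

R

R: 3·3 + 1·4 + 8·4 + 3·5 + 5·2 + 4·3 = 82
T: 3·4 + 1·5 + 8·0 + 3·3 + 5·5 + 4·4 = 67
S: 3·0 + 1·3 + 8·3 + 3·4 + 5·4 + 4·5 = 79
Q: 3·5 + 1·0 + 8·5 + 3·2 + 5·0 + 4·1 = 65
U: 3·2 + 1·1 + 8·2 + 3·0 + 5·3 + 4·0 = 38
P: 3·1 + 1·2 + 8·1 + 3·1 + 5·1 + 4·2 = 29
R has the highest Borda score (82).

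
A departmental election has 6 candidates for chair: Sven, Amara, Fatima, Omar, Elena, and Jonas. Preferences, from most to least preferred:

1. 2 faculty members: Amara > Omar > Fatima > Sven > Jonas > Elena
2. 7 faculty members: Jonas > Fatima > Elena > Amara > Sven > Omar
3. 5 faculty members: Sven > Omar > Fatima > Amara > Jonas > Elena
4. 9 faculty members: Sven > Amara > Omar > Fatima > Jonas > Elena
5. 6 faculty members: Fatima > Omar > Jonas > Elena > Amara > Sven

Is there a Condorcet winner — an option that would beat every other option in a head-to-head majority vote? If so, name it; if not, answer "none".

Checking pairwise contests:
Amara beats Sven 15–14.
Fatima beats Amara 18–11.
Omar beats Fatima 16–13.
Sven beats Omar 21–8.
Sven beats Elena 16–13.
Sven beats Jonas 16–13.
Every option loses at least one head-to-head, so there is no Condorcet winner.

none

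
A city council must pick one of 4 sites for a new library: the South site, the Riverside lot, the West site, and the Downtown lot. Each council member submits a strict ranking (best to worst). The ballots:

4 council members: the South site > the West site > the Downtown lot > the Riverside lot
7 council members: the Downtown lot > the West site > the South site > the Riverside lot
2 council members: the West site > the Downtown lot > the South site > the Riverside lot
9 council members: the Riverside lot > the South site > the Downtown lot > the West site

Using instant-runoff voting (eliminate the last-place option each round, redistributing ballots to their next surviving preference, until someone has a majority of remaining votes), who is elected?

the Downtown lot

Round 1: the South site 4, the Riverside lot 9, the West site 2, the Downtown lot 7. Eliminate the West site.
Round 2: the South site 4, the Riverside lot 9, the Downtown lot 9. Eliminate the South site.
Round 3: the Riverside lot 9, the Downtown lot 13. The Downtown lot has a majority.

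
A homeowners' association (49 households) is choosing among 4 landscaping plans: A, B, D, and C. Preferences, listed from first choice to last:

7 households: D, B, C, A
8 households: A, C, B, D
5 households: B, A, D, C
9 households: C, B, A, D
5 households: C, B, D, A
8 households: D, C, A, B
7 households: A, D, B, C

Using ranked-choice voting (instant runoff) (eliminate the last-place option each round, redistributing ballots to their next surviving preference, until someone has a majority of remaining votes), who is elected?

A

Round 1: A 15, B 5, D 15, C 14. Eliminate B.
Round 2: A 20, D 15, C 14. Eliminate C.
Round 3: A 29, D 20. A has a majority.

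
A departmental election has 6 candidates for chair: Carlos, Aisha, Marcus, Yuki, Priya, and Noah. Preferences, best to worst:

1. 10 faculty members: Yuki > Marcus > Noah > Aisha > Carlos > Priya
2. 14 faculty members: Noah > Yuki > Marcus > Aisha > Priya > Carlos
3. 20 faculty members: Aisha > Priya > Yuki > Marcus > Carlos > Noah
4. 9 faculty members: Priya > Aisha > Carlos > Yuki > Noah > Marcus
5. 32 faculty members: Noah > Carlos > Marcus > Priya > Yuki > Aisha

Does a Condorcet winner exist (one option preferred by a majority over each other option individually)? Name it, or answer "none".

Noah vs Carlos: 56–29 for Noah.
Noah vs Aisha: 56–29 for Noah.
Noah vs Marcus: 55–30 for Noah.
Noah vs Yuki: 46–39 for Noah.
Noah vs Priya: 56–29 for Noah.
Noah beats every other option head-to-head.

Noah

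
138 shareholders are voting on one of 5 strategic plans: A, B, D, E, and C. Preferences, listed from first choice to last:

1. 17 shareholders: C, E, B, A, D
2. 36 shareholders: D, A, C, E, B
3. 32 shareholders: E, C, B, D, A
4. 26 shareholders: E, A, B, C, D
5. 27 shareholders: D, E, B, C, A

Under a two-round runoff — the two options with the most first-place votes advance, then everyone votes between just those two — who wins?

Round 1 first-place votes: A 0, B 0, D 63, E 58, C 17.
D and E advance.
Runoff: D is preferred to E by 63 voters; E by 75.
E wins the runoff.

E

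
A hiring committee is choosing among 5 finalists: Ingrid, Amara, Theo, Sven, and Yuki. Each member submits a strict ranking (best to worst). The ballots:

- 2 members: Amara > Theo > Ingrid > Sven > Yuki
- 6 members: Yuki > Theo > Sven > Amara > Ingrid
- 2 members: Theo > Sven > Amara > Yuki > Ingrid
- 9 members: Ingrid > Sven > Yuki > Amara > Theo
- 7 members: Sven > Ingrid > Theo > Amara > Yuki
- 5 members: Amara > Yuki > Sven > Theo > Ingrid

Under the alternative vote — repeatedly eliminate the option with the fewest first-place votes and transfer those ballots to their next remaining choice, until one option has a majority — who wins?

Sven

Round 1: Ingrid 9, Amara 7, Theo 2, Sven 7, Yuki 6. Eliminate Theo.
Round 2: Ingrid 9, Amara 7, Sven 9, Yuki 6. Eliminate Yuki.
Round 3: Ingrid 9, Amara 7, Sven 15. Eliminate Amara.
Round 4: Ingrid 11, Sven 20. Sven has a majority.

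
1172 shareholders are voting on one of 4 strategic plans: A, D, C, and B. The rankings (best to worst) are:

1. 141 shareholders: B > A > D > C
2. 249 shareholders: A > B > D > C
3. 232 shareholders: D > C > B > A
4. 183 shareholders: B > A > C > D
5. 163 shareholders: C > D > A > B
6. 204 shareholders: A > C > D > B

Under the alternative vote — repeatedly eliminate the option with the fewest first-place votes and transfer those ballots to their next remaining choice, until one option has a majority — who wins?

Round 1: A 453, D 232, C 163, B 324. Eliminate C.
Round 2: A 453, D 395, B 324. Eliminate B.
Round 3: A 777, D 395. A has a majority.

A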